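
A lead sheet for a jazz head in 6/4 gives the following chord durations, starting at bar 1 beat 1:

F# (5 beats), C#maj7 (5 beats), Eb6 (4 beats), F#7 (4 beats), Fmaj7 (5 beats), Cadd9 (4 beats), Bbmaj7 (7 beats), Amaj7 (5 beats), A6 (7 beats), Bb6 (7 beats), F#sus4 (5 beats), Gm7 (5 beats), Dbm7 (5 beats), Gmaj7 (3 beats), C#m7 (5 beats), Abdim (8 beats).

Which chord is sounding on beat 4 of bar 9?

Bb6

Beat 4 of bar 9 is beat (9−1)×6 + 4 = 52 overall.
Running totals: F# ends at 5, C#maj7 ends at 10, Eb6 ends at 14, F#7 ends at 18, Fmaj7 ends at 23, Cadd9 ends at 27, Bbmaj7 ends at 34, Amaj7 ends at 39, A6 ends at 46, Bb6 ends at 53.
Beat 52 falls within Bb6.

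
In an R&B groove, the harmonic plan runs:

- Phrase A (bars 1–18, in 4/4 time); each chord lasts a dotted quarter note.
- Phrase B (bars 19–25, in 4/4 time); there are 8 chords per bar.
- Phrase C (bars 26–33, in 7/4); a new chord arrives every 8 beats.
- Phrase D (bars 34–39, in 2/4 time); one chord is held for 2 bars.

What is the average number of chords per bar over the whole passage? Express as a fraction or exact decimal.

A: 18 × 4 = 72 beats ÷ 1.5 = 48 chords.
B: 7 × 4 = 28 beats ÷ 0.5 = 56 chords.
C: 8 × 7 = 56 beats ÷ 8 = 7 chords.
D: 6 × 2 = 12 beats ÷ 4 = 3 chords.
Overall: 114 chords over 39 bars → 114/39 = 38/13 chords per bar.

38/13 chords per bar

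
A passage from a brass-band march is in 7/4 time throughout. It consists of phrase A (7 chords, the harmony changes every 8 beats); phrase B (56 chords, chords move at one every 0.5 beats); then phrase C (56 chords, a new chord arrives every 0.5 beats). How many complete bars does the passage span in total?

16 bars

A: 7 × 8 = 56 beats = 8 bars.
B: 56 × 0.5 = 28 beats = 4 bars.
C: 56 × 0.5 = 28 beats = 4 bars.
Total: 8 + 4 + 4 = 16 bars.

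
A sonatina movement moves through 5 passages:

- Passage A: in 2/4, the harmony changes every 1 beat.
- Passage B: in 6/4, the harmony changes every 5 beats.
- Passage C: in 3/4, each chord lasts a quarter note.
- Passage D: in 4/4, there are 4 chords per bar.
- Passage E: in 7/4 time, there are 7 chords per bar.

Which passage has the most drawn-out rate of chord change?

Passage B

A: each chord is 1 beat in 2/4, so 2 per bar.
B: each chord is 5 beats in 6/4, so 1.2 per bar.
C: each chord is 1 beat in 3/4, so 3 per bar.
D: each chord is 1 beat in 4/4, so 4 per bar.
E: each chord is 1 beat in 7/4, so 7 per bar.
Slowest is B at 1.2 chords/bar.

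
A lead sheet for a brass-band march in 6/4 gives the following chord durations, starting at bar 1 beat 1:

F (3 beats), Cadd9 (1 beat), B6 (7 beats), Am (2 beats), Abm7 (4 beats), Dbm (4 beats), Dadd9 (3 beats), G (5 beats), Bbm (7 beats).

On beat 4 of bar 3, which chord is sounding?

Abm7

Beat 4 of bar 3 is beat (3−1)×6 + 4 = 16 overall.
Running totals: F ends at 3, Cadd9 ends at 4, B6 ends at 11, Am ends at 13, Abm7 ends at 17.
Beat 16 falls within Abm7.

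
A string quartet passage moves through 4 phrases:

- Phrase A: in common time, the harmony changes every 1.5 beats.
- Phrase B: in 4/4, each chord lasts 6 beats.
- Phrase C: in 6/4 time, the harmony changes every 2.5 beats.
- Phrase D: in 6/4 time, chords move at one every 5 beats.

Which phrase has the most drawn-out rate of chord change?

A: 4/1.5 = 8/3 chords/bar.
B: 4/6 = 2/3 chords/bar.
C: 6/2.5 = 2.4 chords/bar.
D: 6/5 = 1.2 chords/bar.
Slowest is B at 2/3 chords/bar.

Phrase B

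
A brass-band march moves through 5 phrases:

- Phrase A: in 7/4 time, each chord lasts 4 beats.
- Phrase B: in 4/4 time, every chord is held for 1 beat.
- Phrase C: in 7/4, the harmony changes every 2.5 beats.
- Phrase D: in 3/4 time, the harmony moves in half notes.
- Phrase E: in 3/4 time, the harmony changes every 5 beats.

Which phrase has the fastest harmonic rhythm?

Phrase B

A: each chord is 4 beats in 7/4, so 1.75 per bar.
B: each chord is 1 beat in 4/4, so 4 per bar.
C: each chord is 2.5 beats in 7/4, so 2.8 per bar.
D: each chord is 2 beats in 3/4, so 1.5 per bar.
E: each chord is 5 beats in 3/4, so 0.6 per bar.
Fastest is B at 4 chords/bar.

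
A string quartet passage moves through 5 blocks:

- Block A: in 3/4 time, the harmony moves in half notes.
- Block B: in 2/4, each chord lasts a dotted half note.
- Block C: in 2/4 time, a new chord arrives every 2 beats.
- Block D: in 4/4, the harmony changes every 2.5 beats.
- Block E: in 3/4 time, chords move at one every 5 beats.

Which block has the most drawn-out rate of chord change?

A: 3/2 = 1.5 chords/bar.
B: 2/3 = 2/3 chords/bar.
C: 2/2 = 1 chord/bar.
D: 4/2.5 = 1.6 chords/bar.
E: 3/5 = 0.6 chords/bar.
Slowest is E at 0.6 chords/bar.

Block E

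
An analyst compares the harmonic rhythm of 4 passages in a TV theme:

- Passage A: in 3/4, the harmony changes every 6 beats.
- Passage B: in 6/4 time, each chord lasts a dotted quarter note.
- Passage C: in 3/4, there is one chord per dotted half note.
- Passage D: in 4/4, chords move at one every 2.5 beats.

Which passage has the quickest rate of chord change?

Passage B

A: 3/6 = 0.5 chords/bar.
B: 6/1.5 = 4 chords/bar.
C: 3/3 = 1 chord/bar.
D: 4/2.5 = 1.6 chords/bar.
Fastest is B at 4 chords/bar.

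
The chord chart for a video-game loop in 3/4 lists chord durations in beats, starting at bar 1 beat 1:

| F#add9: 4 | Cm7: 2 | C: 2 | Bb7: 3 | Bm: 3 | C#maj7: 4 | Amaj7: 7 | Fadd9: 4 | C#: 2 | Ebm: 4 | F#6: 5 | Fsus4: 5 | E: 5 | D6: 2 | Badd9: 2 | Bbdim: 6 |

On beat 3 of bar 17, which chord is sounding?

Beat 3 of bar 17 is beat (17−1)×3 + 3 = 51 overall.
Running totals: F#add9 ends at 4, Cm7 ends at 6, C ends at 8, Bb7 ends at 11, Bm ends at 14, C#maj7 ends at 18, Amaj7 ends at 25, Fadd9 ends at 29, C# ends at 31, Ebm ends at 35, F#6 ends at 40, Fsus4 ends at 45, E ends at 50, D6 ends at 52.
Beat 51 falls within D6.

D6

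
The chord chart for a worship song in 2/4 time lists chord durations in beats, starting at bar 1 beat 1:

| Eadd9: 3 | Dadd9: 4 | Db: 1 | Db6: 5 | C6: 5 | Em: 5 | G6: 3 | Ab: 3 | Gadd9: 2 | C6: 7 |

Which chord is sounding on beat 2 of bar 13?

Beat 2 of bar 13 is beat (13−1)×2 + 2 = 26 overall.
Running totals: Eadd9 ends at 3, Dadd9 ends at 7, Db ends at 8, Db6 ends at 13, C6 ends at 18, Em ends at 23, G6 ends at 26.
Beat 26 falls within G6.

G6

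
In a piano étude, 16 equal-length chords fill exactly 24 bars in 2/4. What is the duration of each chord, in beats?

24 bars × 2 beats/bar = 48 beats total.
48 beats ÷ 16 chords = 3 beats per chord.
(That is a dotted half note.)

3 beats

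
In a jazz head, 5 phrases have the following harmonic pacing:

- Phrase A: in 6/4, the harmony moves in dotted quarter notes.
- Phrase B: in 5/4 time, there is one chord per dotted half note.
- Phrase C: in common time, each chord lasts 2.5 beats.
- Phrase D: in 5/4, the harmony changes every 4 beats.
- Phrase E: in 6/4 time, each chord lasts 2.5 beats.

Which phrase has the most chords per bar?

A: 6/1.5 = 4 chords/bar.
B: 5/3 = 5/3 chords/bar.
C: 4/2.5 = 1.6 chords/bar.
D: 5/4 = 1.25 chords/bar.
E: 6/2.5 = 2.4 chords/bar.
Fastest is A at 4 chords/bar.

Phrase A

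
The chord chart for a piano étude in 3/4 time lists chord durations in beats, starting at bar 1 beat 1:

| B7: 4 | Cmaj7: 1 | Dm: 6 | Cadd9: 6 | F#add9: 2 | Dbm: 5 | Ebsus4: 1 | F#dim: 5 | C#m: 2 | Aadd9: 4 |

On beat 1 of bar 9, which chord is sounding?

Ebsus4

Beat 1 of bar 9 is beat (9−1)×3 + 1 = 25 overall.
Running totals: B7 ends at 4, Cmaj7 ends at 5, Dm ends at 11, Cadd9 ends at 17, F#add9 ends at 19, Dbm ends at 24, Ebsus4 ends at 25.
Beat 25 falls within Ebsus4.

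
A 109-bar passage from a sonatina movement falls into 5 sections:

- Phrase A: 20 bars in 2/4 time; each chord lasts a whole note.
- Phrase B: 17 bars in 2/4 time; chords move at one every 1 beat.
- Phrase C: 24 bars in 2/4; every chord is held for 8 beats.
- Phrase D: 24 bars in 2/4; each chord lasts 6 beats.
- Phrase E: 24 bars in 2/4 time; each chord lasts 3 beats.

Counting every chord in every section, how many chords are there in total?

A has 40 beats and chords last 4 each, so 10 chords.
B has 34 beats and chords last 1 each, so 34 chords.
C has 48 beats and chords last 8 each, so 6 chords.
D has 48 beats and chords last 6 each, so 8 chords.
E has 48 beats and chords last 3 each, so 16 chords.
Total: 10 + 34 + 6 + 8 + 16 = 74.

74 chords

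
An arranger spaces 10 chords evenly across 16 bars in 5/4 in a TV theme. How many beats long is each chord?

8 beats

16 bars × 5 beats/bar = 80 beats total.
80 beats ÷ 10 chords = 8 beats per chord.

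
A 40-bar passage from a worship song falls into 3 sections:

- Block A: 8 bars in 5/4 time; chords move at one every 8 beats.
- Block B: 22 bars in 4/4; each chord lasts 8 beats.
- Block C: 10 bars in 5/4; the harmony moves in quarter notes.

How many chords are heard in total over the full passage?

A: 8 bars × 5 beats = 40 beats; 8 beats/chord → 5 chords.
B: 22 bars × 4 beats = 88 beats; 8 beats/chord → 11 chords.
C: 10 bars × 5 beats = 50 beats; 1 beat/chord → 50 chords.
Total: 5 + 11 + 50 = 66.

66 chords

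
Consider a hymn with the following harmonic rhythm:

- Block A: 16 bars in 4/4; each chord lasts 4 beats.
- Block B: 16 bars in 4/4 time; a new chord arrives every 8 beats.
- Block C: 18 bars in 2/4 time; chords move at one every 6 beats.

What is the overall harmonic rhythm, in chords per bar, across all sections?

A: 16 bars of 4 beats is 64 beats; at 4 beats each that's 16 chords.
B: 16 bars of 4 beats is 64 beats; at 8 beats each that's 8 chords.
C: 18 bars of 2 beats is 36 beats; at 6 beats each that's 6 chords.
Overall: 30 chords over 50 bars → 30/50 = 0.6 chords per bar.

0.6 chords per bar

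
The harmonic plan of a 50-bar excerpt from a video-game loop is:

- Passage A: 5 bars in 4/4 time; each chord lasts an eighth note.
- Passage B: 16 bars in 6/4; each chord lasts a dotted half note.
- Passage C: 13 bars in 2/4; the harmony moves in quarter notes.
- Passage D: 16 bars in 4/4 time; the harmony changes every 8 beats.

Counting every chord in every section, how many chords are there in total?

A: 5·4 = 20 beats, 20/0.5 = 40 chords.
B: 16·6 = 96 beats, 96/3 = 32 chords.
C: 13·2 = 26 beats, 26/1 = 26 chords.
D: 16·4 = 64 beats, 64/8 = 8 chords.
Total: 40 + 32 + 26 + 8 = 106.

106 chords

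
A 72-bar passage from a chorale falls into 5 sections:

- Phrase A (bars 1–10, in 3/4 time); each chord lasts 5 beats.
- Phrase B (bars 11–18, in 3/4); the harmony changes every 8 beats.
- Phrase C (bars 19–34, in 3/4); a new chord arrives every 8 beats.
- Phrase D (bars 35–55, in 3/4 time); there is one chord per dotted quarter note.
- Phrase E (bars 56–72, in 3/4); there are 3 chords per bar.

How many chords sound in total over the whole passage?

A: 10·3 = 30 beats, 30/5 = 6 chords.
B: 8·3 = 24 beats, 24/8 = 3 chords.
C: 16·3 = 48 beats, 48/8 = 6 chords.
D: 21·3 = 63 beats, 63/1.5 = 42 chords.
E: 17·3 = 51 beats, 51/1 = 51 chords.
Total: 6 + 3 + 6 + 42 + 51 = 108.

108 chords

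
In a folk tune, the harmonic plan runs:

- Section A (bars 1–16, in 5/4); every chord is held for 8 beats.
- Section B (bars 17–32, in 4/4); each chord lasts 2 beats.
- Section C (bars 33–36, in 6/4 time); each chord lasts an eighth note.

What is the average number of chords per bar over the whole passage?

A: 16 bars of 5 beats is 80 beats; at 8 beats each that's 10 chords.
B: 16 bars of 4 beats is 64 beats; at 2 beats each that's 32 chords.
C: 4 bars of 6 beats is 24 beats; at 0.5 beats each that's 48 chords.
Overall: 90 chords over 36 bars → 90/36 = 2.5 chords per bar.

2.5 chords per bar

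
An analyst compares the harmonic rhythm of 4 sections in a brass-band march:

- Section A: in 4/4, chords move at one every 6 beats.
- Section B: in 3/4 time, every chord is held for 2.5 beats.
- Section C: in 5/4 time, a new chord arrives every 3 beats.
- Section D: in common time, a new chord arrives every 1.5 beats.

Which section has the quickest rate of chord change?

A: each chord is 6 beats in 4/4, so 2/3 per bar.
B: each chord is 2.5 beats in 3/4, so 1.2 per bar.
C: each chord is 3 beats in 5/4, so 5/3 per bar.
D: each chord is 1.5 beats in 4/4, so 8/3 per bar.
Fastest is D at 8/3 chords/bar.

Section D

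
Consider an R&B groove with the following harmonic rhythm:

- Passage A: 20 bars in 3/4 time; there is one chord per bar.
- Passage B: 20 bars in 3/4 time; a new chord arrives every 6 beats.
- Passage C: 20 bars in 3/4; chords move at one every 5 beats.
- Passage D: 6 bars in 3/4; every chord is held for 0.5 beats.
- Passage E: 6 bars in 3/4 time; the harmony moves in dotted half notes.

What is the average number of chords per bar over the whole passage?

7/6 chords per bar

A: 20 bars of 3 beats is 60 beats; at 3 beats each that's 20 chords.
B: 20 bars of 3 beats is 60 beats; at 6 beats each that's 10 chords.
C: 20 bars of 3 beats is 60 beats; at 5 beats each that's 12 chords.
D: 6 bars of 3 beats is 18 beats; at 0.5 beats each that's 36 chords.
E: 6 bars of 3 beats is 18 beats; at 3 beats each that's 6 chords.
Overall: 84 chords over 72 bars → 84/72 = 7/6 chords per bar.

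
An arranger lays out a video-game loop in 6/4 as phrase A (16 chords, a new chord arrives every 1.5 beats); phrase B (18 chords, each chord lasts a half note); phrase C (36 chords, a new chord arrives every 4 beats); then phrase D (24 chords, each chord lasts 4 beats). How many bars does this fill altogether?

A: 16 × 1.5 = 24 beats = 4 bars.
B: 18 × 2 = 36 beats = 6 bars.
C: 36 × 4 = 144 beats = 24 bars.
D: 24 × 4 = 96 beats = 16 bars.
Total: 4 + 6 + 24 + 16 = 50 bars.

50 bars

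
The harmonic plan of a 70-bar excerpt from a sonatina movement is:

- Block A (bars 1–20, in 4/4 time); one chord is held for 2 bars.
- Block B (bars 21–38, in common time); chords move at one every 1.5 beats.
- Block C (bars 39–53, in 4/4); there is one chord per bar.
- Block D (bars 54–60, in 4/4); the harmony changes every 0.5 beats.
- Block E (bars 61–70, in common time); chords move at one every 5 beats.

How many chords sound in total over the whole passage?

137 chords

A: 20 bars × 4 beats = 80 beats; 8 beats/chord → 10 chords.
B: 18 bars × 4 beats = 72 beats; 1.5 beats/chord → 48 chords.
C: 15 bars × 4 beats = 60 beats; 4 beats/chord → 15 chords.
D: 7 bars × 4 beats = 28 beats; 0.5 beats/chord → 56 chords.
E: 10 bars × 4 beats = 40 beats; 5 beats/chord → 8 chords.
Total: 10 + 48 + 15 + 56 + 8 = 137.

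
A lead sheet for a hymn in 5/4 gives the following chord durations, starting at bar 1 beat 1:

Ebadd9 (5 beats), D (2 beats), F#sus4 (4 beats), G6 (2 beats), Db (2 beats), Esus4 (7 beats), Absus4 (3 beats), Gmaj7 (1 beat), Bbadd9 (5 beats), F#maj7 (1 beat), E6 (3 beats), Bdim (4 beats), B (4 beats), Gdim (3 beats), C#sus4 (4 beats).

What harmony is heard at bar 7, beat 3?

Beat 3 of bar 7 is beat (7−1)×5 + 3 = 33 overall.
Running totals: Ebadd9 ends at 5, D ends at 7, F#sus4 ends at 11, G6 ends at 13, Db ends at 15, Esus4 ends at 22, Absus4 ends at 25, Gmaj7 ends at 26, Bbadd9 ends at 31, F#maj7 ends at 32, E6 ends at 35.
Beat 33 falls within E6.

E6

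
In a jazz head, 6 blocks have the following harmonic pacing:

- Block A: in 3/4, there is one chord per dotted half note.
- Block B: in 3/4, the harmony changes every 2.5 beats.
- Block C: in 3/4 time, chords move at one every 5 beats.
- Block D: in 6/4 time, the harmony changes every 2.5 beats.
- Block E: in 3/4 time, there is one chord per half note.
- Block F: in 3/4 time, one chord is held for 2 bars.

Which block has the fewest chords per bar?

Block F

A: 3/3 = 1 chord/bar.
B: 3/2.5 = 1.2 chords/bar.
C: 3/5 = 0.6 chords/bar.
D: 6/2.5 = 2.4 chords/bar.
E: 3/2 = 1.5 chords/bar.
F: 3/6 = 0.5 chords/bar.
Slowest is F at 0.5 chords/bar.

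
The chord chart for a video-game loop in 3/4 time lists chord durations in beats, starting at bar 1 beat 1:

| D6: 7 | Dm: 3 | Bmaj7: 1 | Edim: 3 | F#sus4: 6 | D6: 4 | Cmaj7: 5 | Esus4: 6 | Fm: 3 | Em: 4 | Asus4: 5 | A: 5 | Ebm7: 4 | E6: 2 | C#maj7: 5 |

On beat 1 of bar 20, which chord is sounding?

E6

Beat 1 of bar 20 is beat (20−1)×3 + 1 = 58 overall.
Running totals: D6 ends at 7, Dm ends at 10, Bmaj7 ends at 11, Edim ends at 14, F#sus4 ends at 20, D6 ends at 24, Cmaj7 ends at 29, Esus4 ends at 35, Fm ends at 38, Em ends at 42, Asus4 ends at 47, A ends at 52, Ebm7 ends at 56, E6 ends at 58.
Beat 58 falls within E6.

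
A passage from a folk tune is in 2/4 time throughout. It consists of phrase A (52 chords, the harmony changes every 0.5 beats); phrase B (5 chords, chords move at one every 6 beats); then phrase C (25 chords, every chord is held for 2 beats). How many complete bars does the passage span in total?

A: 52 × 0.5 = 26 beats = 13 bars.
B: 5 × 6 = 30 beats = 15 bars.
C: 25 × 2 = 50 beats = 25 bars.
Total: 13 + 15 + 25 = 53 bars.

53 bars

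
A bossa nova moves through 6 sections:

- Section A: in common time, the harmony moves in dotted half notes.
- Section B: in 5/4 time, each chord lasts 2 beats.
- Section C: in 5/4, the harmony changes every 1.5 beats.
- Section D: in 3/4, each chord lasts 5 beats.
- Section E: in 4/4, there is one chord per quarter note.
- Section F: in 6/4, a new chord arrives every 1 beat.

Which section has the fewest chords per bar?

A: 4/3 = 4/3 chords/bar.
B: 5/2 = 2.5 chords/bar.
C: 5/1.5 = 10/3 chords/bar.
D: 3/5 = 0.6 chords/bar.
E: 4/1 = 4 chords/bar.
F: 6/1 = 6 chords/bar.
Slowest is D at 0.6 chords/bar.

Section D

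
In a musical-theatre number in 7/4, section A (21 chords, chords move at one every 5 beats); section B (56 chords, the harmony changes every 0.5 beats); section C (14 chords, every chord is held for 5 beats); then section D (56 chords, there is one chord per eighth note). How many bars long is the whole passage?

A: 21 × 5 = 105 beats = 15 bars.
B: 56 × 0.5 = 28 beats = 4 bars.
C: 14 × 5 = 70 beats = 10 bars.
D: 56 × 0.5 = 28 beats = 4 bars.
Total: 15 + 4 + 10 + 4 = 33 bars.

33 bars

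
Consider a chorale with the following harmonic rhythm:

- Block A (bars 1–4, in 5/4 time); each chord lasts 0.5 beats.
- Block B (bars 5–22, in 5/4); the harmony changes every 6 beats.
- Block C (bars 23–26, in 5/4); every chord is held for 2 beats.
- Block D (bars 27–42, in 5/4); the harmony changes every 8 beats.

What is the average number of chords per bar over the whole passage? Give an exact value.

25/14 chords per bar

A: 4 bars of 5 beats is 20 beats; at 0.5 beats each that's 40 chords.
B: 18 bars of 5 beats is 90 beats; at 6 beats each that's 15 chords.
C: 4 bars of 5 beats is 20 beats; at 2 beats each that's 10 chords.
D: 16 bars of 5 beats is 80 beats; at 8 beats each that's 10 chords.
Overall: 75 chords over 42 bars → 75/42 = 25/14 chords per bar.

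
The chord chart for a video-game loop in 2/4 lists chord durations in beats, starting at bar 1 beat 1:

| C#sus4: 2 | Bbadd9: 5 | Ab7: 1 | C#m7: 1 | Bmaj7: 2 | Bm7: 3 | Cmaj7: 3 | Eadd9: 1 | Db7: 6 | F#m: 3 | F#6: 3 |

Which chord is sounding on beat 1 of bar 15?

F#6

Beat 1 of bar 15 is beat (15−1)×2 + 1 = 29 overall.
Running totals: C#sus4 ends at 2, Bbadd9 ends at 7, Ab7 ends at 8, C#m7 ends at 9, Bmaj7 ends at 11, Bm7 ends at 14, Cmaj7 ends at 17, Eadd9 ends at 18, Db7 ends at 24, F#m ends at 27, F#6 ends at 30.
Beat 29 falls within F#6.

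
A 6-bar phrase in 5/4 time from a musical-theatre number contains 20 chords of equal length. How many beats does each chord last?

6 bars × 5 beats/bar = 30 beats total.
30 beats ÷ 20 chords = 1.5 beats per chord.
(That is a dotted quarter note.)

1.5 beats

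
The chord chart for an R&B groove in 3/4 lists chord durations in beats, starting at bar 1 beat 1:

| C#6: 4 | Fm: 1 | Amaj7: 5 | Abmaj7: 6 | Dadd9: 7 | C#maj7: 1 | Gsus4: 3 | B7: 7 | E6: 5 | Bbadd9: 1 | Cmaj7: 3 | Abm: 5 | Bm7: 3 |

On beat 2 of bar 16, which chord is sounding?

Abm

Beat 2 of bar 16 is beat (16−1)×3 + 2 = 47 overall.
Running totals: C#6 ends at 4, Fm ends at 5, Amaj7 ends at 10, Abmaj7 ends at 16, Dadd9 ends at 23, C#maj7 ends at 24, Gsus4 ends at 27, B7 ends at 34, E6 ends at 39, Bbadd9 ends at 40, Cmaj7 ends at 43, Abm ends at 48.
Beat 47 falls within Abm.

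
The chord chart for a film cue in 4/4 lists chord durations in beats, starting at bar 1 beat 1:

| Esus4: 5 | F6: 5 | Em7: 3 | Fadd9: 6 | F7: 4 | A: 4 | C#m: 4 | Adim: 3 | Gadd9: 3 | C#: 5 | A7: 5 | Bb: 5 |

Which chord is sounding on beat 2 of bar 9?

Adim

Beat 2 of bar 9 is beat (9−1)×4 + 2 = 34 overall.
Running totals: Esus4 ends at 5, F6 ends at 10, Em7 ends at 13, Fadd9 ends at 19, F7 ends at 23, A ends at 27, C#m ends at 31, Adim ends at 34.
Beat 34 falls within Adim.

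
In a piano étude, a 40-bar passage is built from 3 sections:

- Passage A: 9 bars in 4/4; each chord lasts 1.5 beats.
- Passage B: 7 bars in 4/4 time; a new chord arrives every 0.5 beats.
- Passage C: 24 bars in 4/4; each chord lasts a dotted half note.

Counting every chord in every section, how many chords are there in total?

112 chords

A has 36 beats and chords last 1.5 each, so 24 chords.
B has 28 beats and chords last 0.5 each, so 56 chords.
C has 96 beats and chords last 3 each, so 32 chords.
Total: 24 + 56 + 32 = 112.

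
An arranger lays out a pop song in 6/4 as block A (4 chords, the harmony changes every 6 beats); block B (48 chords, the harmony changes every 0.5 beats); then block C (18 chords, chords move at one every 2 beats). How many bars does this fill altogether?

14 bars

A: 4 × 6 = 24 beats = 4 bars.
B: 48 × 0.5 = 24 beats = 4 bars.
C: 18 × 2 = 36 beats = 6 bars.
Total: 4 + 4 + 6 = 14 bars.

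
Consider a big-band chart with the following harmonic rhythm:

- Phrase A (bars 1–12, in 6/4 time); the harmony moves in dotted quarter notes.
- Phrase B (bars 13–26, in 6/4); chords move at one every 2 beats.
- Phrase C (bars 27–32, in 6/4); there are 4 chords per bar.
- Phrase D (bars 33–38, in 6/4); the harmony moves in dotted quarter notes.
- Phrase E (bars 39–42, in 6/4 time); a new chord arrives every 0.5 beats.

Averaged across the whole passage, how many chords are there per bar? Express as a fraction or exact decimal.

31/7 chords per bar

A: 12 × 6 = 72 beats ÷ 1.5 = 48 chords.
B: 14 × 6 = 84 beats ÷ 2 = 42 chords.
C: 6 × 6 = 36 beats ÷ 1.5 = 24 chords.
D: 6 × 6 = 36 beats ÷ 1.5 = 24 chords.
E: 4 × 6 = 24 beats ÷ 0.5 = 48 chords.
Overall: 186 chords over 42 bars → 186/42 = 31/7 chords per bar.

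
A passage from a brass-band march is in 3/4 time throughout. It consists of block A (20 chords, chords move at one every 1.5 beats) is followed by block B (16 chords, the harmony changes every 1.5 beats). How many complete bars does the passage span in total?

A: 20 × 1.5 = 30 beats = 10 bars.
B: 16 × 1.5 = 24 beats = 8 bars.
Total: 10 + 8 = 18 bars.

18 bars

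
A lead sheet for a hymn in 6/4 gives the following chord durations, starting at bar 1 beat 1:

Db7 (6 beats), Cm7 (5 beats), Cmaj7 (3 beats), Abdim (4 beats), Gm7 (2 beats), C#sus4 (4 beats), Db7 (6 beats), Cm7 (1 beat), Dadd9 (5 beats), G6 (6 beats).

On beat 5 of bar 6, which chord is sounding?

Beat 5 of bar 6 is beat (6−1)×6 + 5 = 35 overall.
Running totals: Db7 ends at 6, Cm7 ends at 11, Cmaj7 ends at 14, Abdim ends at 18, Gm7 ends at 20, C#sus4 ends at 24, Db7 ends at 30, Cm7 ends at 31, Dadd9 ends at 36.
Beat 35 falls within Dadd9.

Dadd9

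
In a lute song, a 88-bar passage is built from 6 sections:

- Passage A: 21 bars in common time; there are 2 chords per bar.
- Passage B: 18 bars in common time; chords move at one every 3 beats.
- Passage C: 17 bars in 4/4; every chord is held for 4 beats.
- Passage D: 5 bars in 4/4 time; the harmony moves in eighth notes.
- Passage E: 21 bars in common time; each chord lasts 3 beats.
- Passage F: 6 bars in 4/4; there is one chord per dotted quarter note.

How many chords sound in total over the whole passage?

A: 21·4 = 84 beats, 84/2 = 42 chords.
B: 18·4 = 72 beats, 72/3 = 24 chords.
C: 17·4 = 68 beats, 68/4 = 17 chords.
D: 5·4 = 20 beats, 20/0.5 = 40 chords.
E: 21·4 = 84 beats, 84/3 = 28 chords.
F: 6·4 = 24 beats, 24/1.5 = 16 chords.
Total: 42 + 24 + 17 + 40 + 28 + 16 = 167.

167 chords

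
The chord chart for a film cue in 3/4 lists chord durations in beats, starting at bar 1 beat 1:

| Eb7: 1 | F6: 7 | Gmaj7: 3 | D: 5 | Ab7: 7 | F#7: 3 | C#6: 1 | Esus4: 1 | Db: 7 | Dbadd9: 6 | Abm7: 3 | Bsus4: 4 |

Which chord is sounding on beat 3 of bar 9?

C#6

Beat 3 of bar 9 is beat (9−1)×3 + 3 = 27 overall.
Running totals: Eb7 ends at 1, F6 ends at 8, Gmaj7 ends at 11, D ends at 16, Ab7 ends at 23, F#7 ends at 26, C#6 ends at 27.
Beat 27 falls within C#6.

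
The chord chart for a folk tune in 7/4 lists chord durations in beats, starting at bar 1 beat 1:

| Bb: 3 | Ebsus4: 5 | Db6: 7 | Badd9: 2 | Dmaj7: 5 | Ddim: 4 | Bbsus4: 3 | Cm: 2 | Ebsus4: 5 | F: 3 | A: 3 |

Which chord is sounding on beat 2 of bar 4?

Beat 2 of bar 4 is beat (4−1)×7 + 2 = 23 overall.
Running totals: Bb ends at 3, Ebsus4 ends at 8, Db6 ends at 15, Badd9 ends at 17, Dmaj7 ends at 22, Ddim ends at 26.
Beat 23 falls within Ddim.

Ddim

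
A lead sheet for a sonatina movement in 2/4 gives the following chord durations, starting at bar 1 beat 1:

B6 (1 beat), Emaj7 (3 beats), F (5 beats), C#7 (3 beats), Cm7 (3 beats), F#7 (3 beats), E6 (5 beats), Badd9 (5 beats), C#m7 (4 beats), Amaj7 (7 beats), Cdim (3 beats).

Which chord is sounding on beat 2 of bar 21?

Cdim

Beat 2 of bar 21 is beat (21−1)×2 + 2 = 42 overall.
Running totals: B6 ends at 1, Emaj7 ends at 4, F ends at 9, C#7 ends at 12, Cm7 ends at 15, F#7 ends at 18, E6 ends at 23, Badd9 ends at 28, C#m7 ends at 32, Amaj7 ends at 39, Cdim ends at 42.
Beat 42 falls within Cdim.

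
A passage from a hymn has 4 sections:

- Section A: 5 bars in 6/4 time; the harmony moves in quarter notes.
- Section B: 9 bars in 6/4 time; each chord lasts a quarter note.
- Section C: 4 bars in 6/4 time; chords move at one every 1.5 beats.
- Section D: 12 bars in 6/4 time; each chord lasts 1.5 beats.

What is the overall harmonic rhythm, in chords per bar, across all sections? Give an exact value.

74/15 chords per bar

A: 5 × 6 = 30 beats ÷ 1 = 30 chords.
B: 9 × 6 = 54 beats ÷ 1 = 54 chords.
C: 4 × 6 = 24 beats ÷ 1.5 = 16 chords.
D: 12 × 6 = 72 beats ÷ 1.5 = 48 chords.
Overall: 148 chords over 30 bars → 148/30 = 74/15 chords per bar.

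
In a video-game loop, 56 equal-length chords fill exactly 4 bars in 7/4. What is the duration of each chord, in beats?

4 bars × 7 beats/bar = 28 beats total.
28 beats ÷ 56 chords = 0.5 beats per chord.
(That is an eighth note.)

0.5 beats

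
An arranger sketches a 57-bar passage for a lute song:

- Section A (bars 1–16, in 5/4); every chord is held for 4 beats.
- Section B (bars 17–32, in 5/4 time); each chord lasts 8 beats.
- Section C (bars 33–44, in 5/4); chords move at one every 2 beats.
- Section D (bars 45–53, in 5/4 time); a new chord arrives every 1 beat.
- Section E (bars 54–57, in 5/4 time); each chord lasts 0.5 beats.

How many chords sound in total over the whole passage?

145 chords

A has 80 beats and chords last 4 each, so 20 chords.
B has 80 beats and chords last 8 each, so 10 chords.
C has 60 beats and chords last 2 each, so 30 chords.
D has 45 beats and chords last 1 each, so 45 chords.
E has 20 beats and chords last 0.5 each, so 40 chords.
Total: 20 + 10 + 30 + 45 + 40 = 145.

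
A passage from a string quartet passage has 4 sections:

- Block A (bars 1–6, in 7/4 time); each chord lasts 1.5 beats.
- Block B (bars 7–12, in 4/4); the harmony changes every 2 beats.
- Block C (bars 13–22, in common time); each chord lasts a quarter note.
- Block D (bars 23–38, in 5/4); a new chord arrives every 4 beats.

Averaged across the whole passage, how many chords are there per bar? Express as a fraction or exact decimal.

50/19 chords per bar

A: 6 × 7 = 42 beats ÷ 1.5 = 28 chords.
B: 6 × 4 = 24 beats ÷ 2 = 12 chords.
C: 10 × 4 = 40 beats ÷ 1 = 40 chords.
D: 16 × 5 = 80 beats ÷ 4 = 20 chords.
Overall: 100 chords over 38 bars → 100/38 = 50/19 chords per bar.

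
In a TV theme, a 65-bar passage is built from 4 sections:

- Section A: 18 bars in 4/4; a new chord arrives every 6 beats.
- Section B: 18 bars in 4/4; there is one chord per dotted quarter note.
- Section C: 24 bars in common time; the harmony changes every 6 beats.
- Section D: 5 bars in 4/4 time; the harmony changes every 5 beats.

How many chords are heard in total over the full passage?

A: 18 bars × 4 beats = 72 beats; 6 beats/chord → 12 chords.
B: 18 bars × 4 beats = 72 beats; 1.5 beats/chord → 48 chords.
C: 24 bars × 4 beats = 96 beats; 6 beats/chord → 16 chords.
D: 5 bars × 4 beats = 20 beats; 5 beats/chord → 4 chords.
Total: 12 + 48 + 16 + 4 = 80.

80 chords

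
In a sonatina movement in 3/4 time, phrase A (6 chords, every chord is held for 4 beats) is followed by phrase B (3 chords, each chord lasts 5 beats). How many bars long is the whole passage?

A: 6 × 4 = 24 beats = 8 bars.
B: 3 × 5 = 15 beats = 5 bars.
Total: 8 + 5 = 13 bars.

13 bars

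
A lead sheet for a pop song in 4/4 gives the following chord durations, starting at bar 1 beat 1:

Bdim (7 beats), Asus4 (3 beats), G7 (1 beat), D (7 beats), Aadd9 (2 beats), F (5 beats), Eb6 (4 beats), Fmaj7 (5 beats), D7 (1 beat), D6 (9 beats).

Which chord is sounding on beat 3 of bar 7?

Beat 3 of bar 7 is beat (7−1)×4 + 3 = 27 overall.
Running totals: Bdim ends at 7, Asus4 ends at 10, G7 ends at 11, D ends at 18, Aadd9 ends at 20, F ends at 25, Eb6 ends at 29.
Beat 27 falls within Eb6.

Eb6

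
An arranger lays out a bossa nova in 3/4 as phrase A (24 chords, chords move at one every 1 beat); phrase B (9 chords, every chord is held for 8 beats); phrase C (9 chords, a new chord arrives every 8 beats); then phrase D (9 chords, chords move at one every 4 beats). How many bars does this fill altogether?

A: 24 × 1 = 24 beats = 8 bars.
B: 9 × 8 = 72 beats = 24 bars.
C: 9 × 8 = 72 beats = 24 bars.
D: 9 × 4 = 36 beats = 12 bars.
Total: 8 + 24 + 24 + 12 = 68 bars.

68 bars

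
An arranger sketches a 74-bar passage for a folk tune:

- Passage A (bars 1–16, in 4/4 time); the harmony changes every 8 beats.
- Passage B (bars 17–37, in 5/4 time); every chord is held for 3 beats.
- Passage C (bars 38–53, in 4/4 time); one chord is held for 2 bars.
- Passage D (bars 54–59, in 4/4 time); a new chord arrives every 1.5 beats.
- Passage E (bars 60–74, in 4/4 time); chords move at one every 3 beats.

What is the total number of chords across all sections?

87 chords

A has 64 beats and chords last 8 each, so 8 chords.
B has 105 beats and chords last 3 each, so 35 chords.
C has 64 beats and chords last 8 each, so 8 chords.
D has 24 beats and chords last 1.5 each, so 16 chords.
E has 60 beats and chords last 3 each, so 20 chords.
Total: 8 + 35 + 8 + 16 + 20 = 87.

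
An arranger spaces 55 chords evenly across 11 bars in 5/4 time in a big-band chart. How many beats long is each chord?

11 bars × 5 beats/bar = 55 beats total.
55 beats ÷ 55 chords = 1 beats per chord.
(That is a quarter note.)

1 beat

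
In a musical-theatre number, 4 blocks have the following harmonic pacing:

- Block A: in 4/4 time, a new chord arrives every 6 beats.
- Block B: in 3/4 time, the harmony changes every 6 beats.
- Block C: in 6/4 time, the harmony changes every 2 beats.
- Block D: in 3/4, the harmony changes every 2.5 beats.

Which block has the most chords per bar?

Block C

A: 4 beats/bar ÷ 6 beats/chord = 2/3 chords/bar.
B: 3 beats/bar ÷ 6 beats/chord = 0.5 chords/bar.
C: 6 beats/bar ÷ 2 beats/chord = 3 chords/bar.
D: 3 beats/bar ÷ 2.5 beats/chord = 1.2 chords/bar.
Fastest is C at 3 chords/bar.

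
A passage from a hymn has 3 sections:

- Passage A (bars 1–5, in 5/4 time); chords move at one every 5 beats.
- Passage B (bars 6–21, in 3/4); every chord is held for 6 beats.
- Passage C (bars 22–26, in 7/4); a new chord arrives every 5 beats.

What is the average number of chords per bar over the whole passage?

A: 5 × 5 = 25 beats ÷ 5 = 5 chords.
B: 16 × 3 = 48 beats ÷ 6 = 8 chords.
C: 5 × 7 = 35 beats ÷ 5 = 7 chords.
Overall: 20 chords over 26 bars → 20/26 = 10/13 chords per bar.

10/13 chords per bar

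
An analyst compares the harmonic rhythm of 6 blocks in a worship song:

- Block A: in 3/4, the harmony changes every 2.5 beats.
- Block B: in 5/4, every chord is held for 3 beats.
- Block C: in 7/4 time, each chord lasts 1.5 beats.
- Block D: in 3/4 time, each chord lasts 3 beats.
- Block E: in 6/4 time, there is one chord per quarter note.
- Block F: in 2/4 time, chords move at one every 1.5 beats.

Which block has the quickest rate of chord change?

A: 3 beats/bar ÷ 2.5 beats/chord = 1.2 chords/bar.
B: 5 beats/bar ÷ 3 beats/chord = 5/3 chords/bar.
C: 7 beats/bar ÷ 1.5 beats/chord = 14/3 chords/bar.
D: 3 beats/bar ÷ 3 beats/chord = 1 chord/bar.
E: 6 beats/bar ÷ 1 beat/chord = 6 chords/bar.
F: 2 beats/bar ÷ 1.5 beats/chord = 4/3 chords/bar.
Fastest is E at 6 chords/bar.

Block E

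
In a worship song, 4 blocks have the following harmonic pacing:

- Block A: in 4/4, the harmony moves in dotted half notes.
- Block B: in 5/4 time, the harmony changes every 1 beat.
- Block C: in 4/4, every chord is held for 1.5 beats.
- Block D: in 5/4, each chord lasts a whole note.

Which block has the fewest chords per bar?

A: 4 beats/bar ÷ 3 beats/chord = 4/3 chords/bar.
B: 5 beats/bar ÷ 1 beat/chord = 5 chords/bar.
C: 4 beats/bar ÷ 1.5 beats/chord = 8/3 chords/bar.
D: 5 beats/bar ÷ 4 beats/chord = 1.25 chords/bar.
Slowest is D at 1.25 chords/bar.

Block D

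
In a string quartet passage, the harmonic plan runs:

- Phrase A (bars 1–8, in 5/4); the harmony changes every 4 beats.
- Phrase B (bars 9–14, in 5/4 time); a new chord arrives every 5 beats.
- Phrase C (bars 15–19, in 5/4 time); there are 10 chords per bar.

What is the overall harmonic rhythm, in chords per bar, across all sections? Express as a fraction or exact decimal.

A: 8 bars of 5 beats is 40 beats; at 4 beats each that's 10 chords.
B: 6 bars of 5 beats is 30 beats; at 5 beats each that's 6 chords.
C: 5 bars of 5 beats is 25 beats; at 0.5 beats each that's 50 chords.
Overall: 66 chords over 19 bars → 66/19 = 66/19 chords per bar.

66/19 chords per bar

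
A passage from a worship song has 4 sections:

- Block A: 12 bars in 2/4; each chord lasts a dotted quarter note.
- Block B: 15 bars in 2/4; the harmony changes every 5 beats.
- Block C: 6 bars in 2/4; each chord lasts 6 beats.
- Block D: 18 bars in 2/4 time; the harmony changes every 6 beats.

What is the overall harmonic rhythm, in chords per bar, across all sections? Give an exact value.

10/17 chords per bar

A: 12 × 2 = 24 beats ÷ 1.5 = 16 chords.
B: 15 × 2 = 30 beats ÷ 5 = 6 chords.
C: 6 × 2 = 12 beats ÷ 6 = 2 chords.
D: 18 × 2 = 36 beats ÷ 6 = 6 chords.
Overall: 30 chords over 51 bars → 30/51 = 10/17 chords per bar.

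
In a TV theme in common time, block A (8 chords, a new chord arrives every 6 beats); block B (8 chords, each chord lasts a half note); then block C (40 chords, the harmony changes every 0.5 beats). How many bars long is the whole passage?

21 bars

A: 8 × 6 = 48 beats = 12 bars.
B: 8 × 2 = 16 beats = 4 bars.
C: 40 × 0.5 = 20 beats = 5 bars.
Total: 12 + 4 + 5 = 21 bars.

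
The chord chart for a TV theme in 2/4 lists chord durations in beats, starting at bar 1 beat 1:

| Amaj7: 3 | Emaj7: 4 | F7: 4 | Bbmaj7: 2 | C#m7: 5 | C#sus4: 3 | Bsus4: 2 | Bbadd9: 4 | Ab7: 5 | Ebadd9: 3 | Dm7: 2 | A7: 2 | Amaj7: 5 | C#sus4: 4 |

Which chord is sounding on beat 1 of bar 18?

Beat 1 of bar 18 is beat (18−1)×2 + 1 = 35 overall.
Running totals: Amaj7 ends at 3, Emaj7 ends at 7, F7 ends at 11, Bbmaj7 ends at 13, C#m7 ends at 18, C#sus4 ends at 21, Bsus4 ends at 23, Bbadd9 ends at 27, Ab7 ends at 32, Ebadd9 ends at 35.
Beat 35 falls within Ebadd9.

Ebadd9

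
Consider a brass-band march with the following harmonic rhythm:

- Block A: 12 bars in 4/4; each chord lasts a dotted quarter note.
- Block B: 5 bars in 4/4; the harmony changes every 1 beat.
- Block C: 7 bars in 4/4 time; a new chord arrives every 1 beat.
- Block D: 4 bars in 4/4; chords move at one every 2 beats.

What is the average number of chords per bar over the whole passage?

A: 12 bars of 4 beats is 48 beats; at 1.5 beats each that's 32 chords.
B: 5 bars of 4 beats is 20 beats; at 1 beat each that's 20 chords.
C: 7 bars of 4 beats is 28 beats; at 1 beat each that's 28 chords.
D: 4 bars of 4 beats is 16 beats; at 2 beats each that's 8 chords.
Overall: 88 chords over 28 bars → 88/28 = 22/7 chords per bar.

22/7 chords per bar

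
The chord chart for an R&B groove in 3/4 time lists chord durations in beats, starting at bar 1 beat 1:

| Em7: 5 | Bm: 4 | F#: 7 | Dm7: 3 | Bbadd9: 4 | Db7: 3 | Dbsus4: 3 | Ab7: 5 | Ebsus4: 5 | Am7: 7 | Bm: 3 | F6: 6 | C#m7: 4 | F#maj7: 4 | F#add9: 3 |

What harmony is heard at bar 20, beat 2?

C#m7

Beat 2 of bar 20 is beat (20−1)×3 + 2 = 59 overall.
Running totals: Em7 ends at 5, Bm ends at 9, F# ends at 16, Dm7 ends at 19, Bbadd9 ends at 23, Db7 ends at 26, Dbsus4 ends at 29, Ab7 ends at 34, Ebsus4 ends at 39, Am7 ends at 46, Bm ends at 49, F6 ends at 55, C#m7 ends at 59.
Beat 59 falls within C#m7.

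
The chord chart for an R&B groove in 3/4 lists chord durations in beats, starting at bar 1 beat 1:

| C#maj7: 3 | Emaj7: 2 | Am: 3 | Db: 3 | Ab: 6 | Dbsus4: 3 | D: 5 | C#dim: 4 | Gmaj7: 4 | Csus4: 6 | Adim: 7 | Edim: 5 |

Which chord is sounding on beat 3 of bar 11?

Beat 3 of bar 11 is beat (11−1)×3 + 3 = 33 overall.
Running totals: C#maj7 ends at 3, Emaj7 ends at 5, Am ends at 8, Db ends at 11, Ab ends at 17, Dbsus4 ends at 20, D ends at 25, C#dim ends at 29, Gmaj7 ends at 33.
Beat 33 falls within Gmaj7.

Gmaj7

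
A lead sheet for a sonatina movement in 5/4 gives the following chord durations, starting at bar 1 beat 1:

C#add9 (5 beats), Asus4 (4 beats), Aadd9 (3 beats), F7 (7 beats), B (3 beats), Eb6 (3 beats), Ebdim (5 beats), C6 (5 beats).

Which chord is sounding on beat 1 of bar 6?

Ebdim

Beat 1 of bar 6 is beat (6−1)×5 + 1 = 26 overall.
Running totals: C#add9 ends at 5, Asus4 ends at 9, Aadd9 ends at 12, F7 ends at 19, B ends at 22, Eb6 ends at 25, Ebdim ends at 30.
Beat 26 falls within Ebdim.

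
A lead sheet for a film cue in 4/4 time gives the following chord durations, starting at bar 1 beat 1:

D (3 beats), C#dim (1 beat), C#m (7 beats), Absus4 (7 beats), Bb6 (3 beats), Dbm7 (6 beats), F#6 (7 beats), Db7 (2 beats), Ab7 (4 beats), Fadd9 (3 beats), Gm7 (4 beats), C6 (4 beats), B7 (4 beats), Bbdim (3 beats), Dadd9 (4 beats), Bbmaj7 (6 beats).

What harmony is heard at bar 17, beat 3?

Beat 3 of bar 17 is beat (17−1)×4 + 3 = 67 overall.
Running totals: D ends at 3, C#dim ends at 4, C#m ends at 11, Absus4 ends at 18, Bb6 ends at 21, Dbm7 ends at 27, F#6 ends at 34, Db7 ends at 36, Ab7 ends at 40, Fadd9 ends at 43, Gm7 ends at 47, C6 ends at 51, B7 ends at 55, Bbdim ends at 58, Dadd9 ends at 62, Bbmaj7 ends at 68.
Beat 67 falls within Bbmaj7.

Bbmaj7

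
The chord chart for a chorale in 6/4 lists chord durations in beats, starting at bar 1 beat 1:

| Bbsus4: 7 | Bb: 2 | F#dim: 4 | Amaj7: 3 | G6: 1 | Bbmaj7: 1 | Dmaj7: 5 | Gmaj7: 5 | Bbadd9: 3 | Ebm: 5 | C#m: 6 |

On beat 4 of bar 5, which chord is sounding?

Gmaj7

Beat 4 of bar 5 is beat (5−1)×6 + 4 = 28 overall.
Running totals: Bbsus4 ends at 7, Bb ends at 9, F#dim ends at 13, Amaj7 ends at 16, G6 ends at 17, Bbmaj7 ends at 18, Dmaj7 ends at 23, Gmaj7 ends at 28.
Beat 28 falls within Gmaj7.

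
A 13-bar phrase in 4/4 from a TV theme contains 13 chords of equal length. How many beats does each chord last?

13 bars × 4 beats/bar = 52 beats total.
52 beats ÷ 13 chords = 4 beats per chord.
(That is a whole note.)

4 beats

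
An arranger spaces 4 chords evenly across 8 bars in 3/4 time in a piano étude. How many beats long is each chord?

6 beats

8 bars × 3 beats/bar = 24 beats total.
24 beats ÷ 4 chords = 6 beats per chord.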